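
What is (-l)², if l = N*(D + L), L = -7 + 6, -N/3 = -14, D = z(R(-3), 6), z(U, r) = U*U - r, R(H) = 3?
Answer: 7056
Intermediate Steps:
z(U, r) = U² - r
D = 3 (D = 3² - 1*6 = 9 - 6 = 3)
N = 42 (N = -3*(-14) = 42)
L = -1
l = 84 (l = 42*(3 - 1) = 42*2 = 84)
(-l)² = (-1*84)² = (-84)² = 7056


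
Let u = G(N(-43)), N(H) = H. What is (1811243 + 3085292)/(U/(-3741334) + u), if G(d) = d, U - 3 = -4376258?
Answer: -2617081839670/22357301 ≈ -1.1706e+5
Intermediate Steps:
U = -4376255 (U = 3 - 4376258 = -4376255)
u = -43
(1811243 + 3085292)/(U/(-3741334) + u) = (1811243 + 3085292)/(-4376255/(-3741334) - 43) = 4896535/(-4376255*(-1/3741334) - 43) = 4896535/(4376255/3741334 - 43) = 4896535/(-156501107/3741334) = 4896535*(-3741334/156501107) = -2617081839670/22357301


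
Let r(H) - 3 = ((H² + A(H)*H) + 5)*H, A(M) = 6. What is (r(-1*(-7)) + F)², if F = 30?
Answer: 497025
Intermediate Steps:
r(H) = 3 + H*(5 + H² + 6*H) (r(H) = 3 + ((H² + 6*H) + 5)*H = 3 + (5 + H² + 6*H)*H = 3 + H*(5 + H² + 6*H))
(r(-1*(-7)) + F)² = ((3 + (-1*(-7))³ + 5*(-1*(-7)) + 6*(-1*(-7))²) + 30)² = ((3 + 7³ + 5*7 + 6*7²) + 30)² = ((3 + 343 + 35 + 6*49) + 30)² = ((3 + 343 + 35 + 294) + 30)² = (675 + 30)² = 705² = 497025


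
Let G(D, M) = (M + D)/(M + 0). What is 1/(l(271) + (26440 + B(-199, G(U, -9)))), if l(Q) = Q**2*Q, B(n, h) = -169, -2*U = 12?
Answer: 1/19928782 ≈ 5.0179e-8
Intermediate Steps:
U = -6 (U = -1/2*12 = -6)
G(D, M) = (D + M)/M
l(Q) = Q**3
1/(l(271) + (26440 + B(-199, G(U, -9)))) = 1/(271**3 + (26440 - 169)) = 1/(19902511 + 26271) = 1/19928782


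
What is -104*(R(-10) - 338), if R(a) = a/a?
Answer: 35048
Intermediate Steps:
R(a) = 1
-104*(R(-10) - 338) = -104*(1 - 338) = -104*(-337) = 35048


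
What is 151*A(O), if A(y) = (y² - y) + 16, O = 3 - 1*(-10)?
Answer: 25972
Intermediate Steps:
O = 13 (O = 3 + 10 = 13)
A(y) = 16 + y² - y
151*A(O) = 151*(16 + 13² - 1*13) = 151*(16 + 169 - 13) = 151*172 = 25972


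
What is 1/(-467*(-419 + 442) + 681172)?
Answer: 1/670431 ≈ 1.4916e-6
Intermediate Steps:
1/(-467*(-419 + 442) + 681172) = 1/(-467*23 + 681172) = 1/(-10741 + 681172) = 1/670431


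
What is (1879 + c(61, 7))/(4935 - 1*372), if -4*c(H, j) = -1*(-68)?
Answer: 1862/4563 ≈ 0.40806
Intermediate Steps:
c(H, j) = -17 (c(H, j) = -(-1)*(-68)/4 = -¼*68 = -17)
(1879 + c(61, 7))/(4935 - 1*372) = (1879 - 17)/(4935 - 1*372) = 1862/(4935 - 372) = 1862/4563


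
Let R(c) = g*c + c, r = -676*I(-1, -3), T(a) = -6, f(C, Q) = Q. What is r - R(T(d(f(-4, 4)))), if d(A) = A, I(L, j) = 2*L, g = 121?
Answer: 2084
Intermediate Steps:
r = 1352 (r = -1352*(-1) = -676*(-2) = 1352)
R(c) = 122*c (R(c) = 121*c + c = 122*c)
r - R(T(d(f(-4, 4)))) = 1352 - 122*(-6) = 1352 - 1*(-732) = 1352 + 732 = 2084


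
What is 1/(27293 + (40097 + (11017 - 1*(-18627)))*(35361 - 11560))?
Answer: 1/1659932834 ≈ 6.0243e-10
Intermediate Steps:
1/(27293 + (40097 + (11017 - 1*(-18627)))*(35361 - 11560)) = 1/(27293 + (40097 + (11017 + 18627))*23801) = 1/(27293 + (40097 + 29644)*23801) = 1/(27293 + 69741*23801) = 1/(27293 + 1659905541) = 1/1659932834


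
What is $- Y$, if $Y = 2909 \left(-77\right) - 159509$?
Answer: $383502$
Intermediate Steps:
$Y = -383502$ ($Y = -223993 - 159509 = -383502$)
$- Y = \left(-1\right) \left(-383502\right) = 383502$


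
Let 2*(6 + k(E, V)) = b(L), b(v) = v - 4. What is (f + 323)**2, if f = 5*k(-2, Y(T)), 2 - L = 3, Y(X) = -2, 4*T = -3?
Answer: 314721/4 ≈ 78680.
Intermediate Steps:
T = -3/4 (T = (1/4)*(-3) = -3/4 ≈ -0.75000)
L = -1 (L = 2 - 1*3 = 2 - 3 = -1)
b(v) = -4 + v
k(E, V) = -17/2 (k(E, V) = -6 + (-4 - 1)/2 = -6 + (1/2)*(-5) = -6 - 5/2 = -17/2)
f = -85/2 (f = 5*(-17/2) = -85/2 ≈ -42.500)
(f + 323)**2 = (-85/2 + 323)**2 = (561/2)**2 = 314721/4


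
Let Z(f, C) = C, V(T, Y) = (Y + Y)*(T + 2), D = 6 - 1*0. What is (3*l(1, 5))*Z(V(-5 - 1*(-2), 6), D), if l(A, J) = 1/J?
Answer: 18/5 ≈ 3.6000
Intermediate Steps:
D = 6 (D = 6 + 0 = 6)
V(T, Y) = 2*Y*(2 + T) (V(T, Y) = (2*Y)*(2 + T) = 2*Y*(2 + T))
(3*l(1, 5))*Z(V(-5 - 1*(-2), 6), D) = (3/5)*6 = 18/5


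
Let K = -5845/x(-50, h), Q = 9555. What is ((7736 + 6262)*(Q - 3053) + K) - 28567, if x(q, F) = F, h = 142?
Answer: 12920067073/142 ≈ 9.0986e+7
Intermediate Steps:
K = -5845/142 ≈ -41.162
((7736 + 6262)*(Q - 3053) + K) - 28567 = ((7736 + 6262)*(9555 - 3053) - 5845/142) - 28567 = (13998*6502 - 5845/142) - 28567 = (91014996 - 5845/142) - 28567 = 12924123587/142 - 28567 = 12920067073/142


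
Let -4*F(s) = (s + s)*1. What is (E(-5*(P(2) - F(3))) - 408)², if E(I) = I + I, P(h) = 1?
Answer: 187489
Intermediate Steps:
F(s) = -s/2 (F(s) = -(s + s)/4 = -2*s/4 = -s/2)
E(I) = 2*I
(E(-5*(P(2) - F(3))) - 408)² = (2*(-5*(1 - (-1)*3/2)) - 408)² = (2*(-5*(1 - 1*(-3/2))) - 408)² = (2*(-5*(1 + 3/2)) - 408)² = (2*(-5*5/2) - 408)² = (2*(-25/2) - 408)² = (-25 - 408)² = (-433)² = 187489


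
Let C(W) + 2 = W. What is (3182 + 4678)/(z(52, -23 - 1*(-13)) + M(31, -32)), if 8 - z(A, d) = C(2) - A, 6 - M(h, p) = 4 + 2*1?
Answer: 131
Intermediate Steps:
C(W) = -2 + W
M(h, p) = 0 (M(h, p) = 6 - (4 + 2*1) = 6 - (4 + 2) = 6 - 1*6 = 6 - 6 = 0)
z(A, d) = 8 + A (z(A, d) = 8 - ((-2 + 2) - A) = 8 - (0 - A) = 8 - (-1)*A = 8 + A)
(3182 + 4678)/(z(52, -23 - 1*(-13)) + M(31, -32)) = (3182 + 4678)/((8 + 52) + 0) = 7860/(60 + 0) = 7860/60 = 7860*(1/60) = 131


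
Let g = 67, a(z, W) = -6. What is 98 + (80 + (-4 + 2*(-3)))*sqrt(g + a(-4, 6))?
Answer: 98 + 70*sqrt(61) ≈ 644.72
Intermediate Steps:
98 + (80 + (-4 + 2*(-3)))*sqrt(g + a(-4, 6)) = 98 + (80 + (-4 + 2*(-3)))*sqrt(67 - 6) = 98 + (80 + (-4 - 6))*sqrt(61) = 98 + (80 - 10)*sqrt(61) = 98 + 70*sqrt(61)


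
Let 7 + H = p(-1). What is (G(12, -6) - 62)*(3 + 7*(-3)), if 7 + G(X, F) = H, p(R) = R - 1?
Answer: 1404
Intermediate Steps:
p(R) = -1 + R
H = -9 (H = -7 + (-1 - 1) = -7 - 2 = -9)
G(X, F) = -16 (G(X, F) = -7 - 9 = -16)
(G(12, -6) - 62)*(3 + 7*(-3)) = (-16 - 62)*(3 + 7*(-3)) = -78*(3 - 21) = -78*(-18) = 1404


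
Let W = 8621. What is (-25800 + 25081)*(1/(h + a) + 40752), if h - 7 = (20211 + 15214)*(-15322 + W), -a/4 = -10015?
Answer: -6954309031285585/237342858 ≈ -2.9301e+7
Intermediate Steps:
a = 40060 (a = -4*(-10015) = 40060)
h = -237382918 (h = 7 + (20211 + 15214)*(-15322 + 8621) = 7 + 35425*(-6701) = 7 - 237382925 = -237382918)
(-25800 + 25081)*(1/(h + a) + 40752) = (-25800 + 25081)*(1/(-237382918 + 40060) + 40752) = -719*(1/(-237342858) + 40752) = -719*(-1/237342858 + 40752) = -719*9672196149215/237342858 = -6954309031285585/237342858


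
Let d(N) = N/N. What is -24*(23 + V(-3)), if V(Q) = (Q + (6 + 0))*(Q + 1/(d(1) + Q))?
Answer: -300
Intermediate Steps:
d(N) = 1
V(Q) = (6 + Q)*(Q + 1/(1 + Q)) (V(Q) = (Q + (6 + 0))*(Q + 1/(1 + Q)) = (Q + 6)*(Q + 1/(1 + Q)) = (6 + Q)*(Q + 1/(1 + Q)))
-24*(23 + V(-3)) = -24*(23 + (6 + (-3)³ + 7*(-3) + 7*(-3)²)/(1 - 3)) = -24*(23 + (6 - 27 - 21 + 7*9)/(-2)) = -24*(23 - (6 - 27 - 21 + 63)/2) = -24*(23 - ½*21) = -24*(23 - 21/2) = -24*25/2 = -300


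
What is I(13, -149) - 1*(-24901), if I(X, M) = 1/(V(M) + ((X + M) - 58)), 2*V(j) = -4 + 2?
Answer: 4855694/195 ≈ 24901.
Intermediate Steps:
V(j) = -1 (V(j) = (-4 + 2)/2 = (½)*(-2) = -1)
I(X, M) = 1/(-59 + M + X) (I(X, M) = 1/(-1 + ((X + M) - 58)) = 1/(-1 + ((M + X) - 58)) = 1/(-1 + (-58 + M + X)) = 1/(-59 + M + X))
I(13, -149) - 1*(-24901) = 1/(-59 - 149 + 13) - 1*(-24901) = 1/(-195) + 24901 = -1/195 + 24901 = 4855694/195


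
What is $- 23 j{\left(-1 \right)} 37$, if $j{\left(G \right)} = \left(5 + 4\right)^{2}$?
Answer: $-68931$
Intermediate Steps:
$j{\left(G \right)} = 81$ ($j{\left(G \right)} = 9^{2} = 81$)
$- 23 j{\left(-1 \right)} 37 = \left(-23\right) 81 \cdot 37 = \left(-1863\right) 37 = -68931$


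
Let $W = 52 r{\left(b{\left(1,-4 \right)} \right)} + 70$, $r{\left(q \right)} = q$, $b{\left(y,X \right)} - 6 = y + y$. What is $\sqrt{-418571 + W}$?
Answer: $i \sqrt{418085} \approx 646.59 i$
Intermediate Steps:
$b{\left(y,X \right)} = 6 + 2 y$ ($b{\left(y,X \right)} = 6 + \left(y + y\right) = 6 + 2 y$)
$W = 486$ ($W = 52 \left(6 + 2 \cdot 1\right) + 70 = 52 \left(6 + 2\right) + 70 = 52 \cdot 8 + 70 = 416 + 70 = 486$)
$\sqrt{-418571 + W} = \sqrt{-418571 + 486} = \sqrt{-418085} = i \sqrt{418085}$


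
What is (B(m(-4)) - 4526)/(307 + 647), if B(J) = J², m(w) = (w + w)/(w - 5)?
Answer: -183271/38637 ≈ -4.7434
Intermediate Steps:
m(w) = 2*w/(-5 + w) (m(w) = (2*w)/(-5 + w) = 2*w/(-5 + w))
(B(m(-4)) - 4526)/(307 + 647) = ((2*(-4)/(-5 - 4))² - 4526)/(307 + 647) = ((2*(-4)/(-9))² - 4526)/954 = ((2*(-4)*(-⅑))² - 4526)*(1/954) = ((8/9)² - 4526)*(1/954) = (64/81 - 4526)*(1/954) = -366542/81*1/954 = -183271/38637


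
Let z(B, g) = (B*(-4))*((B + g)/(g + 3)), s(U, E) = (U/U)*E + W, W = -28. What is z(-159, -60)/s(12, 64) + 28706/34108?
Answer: 66800047/972078 ≈ 68.719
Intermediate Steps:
s(U, E) = -28 + E (s(U, E) = (U/U)*E - 28 = 1*E - 28 = E - 28 = -28 + E)
z(B, g) = -4*B*(B + g)/(3 + g) (z(B, g) = (-4*B)*((B + g)/(3 + g)) = -4*B*(B + g)/(3 + g))
z(-159, -60)/s(12, 64) + 28706/34108 = (-4*(-159)*(-159 - 60)/(3 - 60))/(-28 + 64) + 28706/34108 = -4*(-159)*(-219)/(-57)/36 + 28706*(1/34108) = -4*(-159)*(-1/57)*(-219)*(1/36) + 14353/17054 = (46428/19)*(1/36) + 14353/17054 = 3869/57 + 14353/17054 = 66800047/972078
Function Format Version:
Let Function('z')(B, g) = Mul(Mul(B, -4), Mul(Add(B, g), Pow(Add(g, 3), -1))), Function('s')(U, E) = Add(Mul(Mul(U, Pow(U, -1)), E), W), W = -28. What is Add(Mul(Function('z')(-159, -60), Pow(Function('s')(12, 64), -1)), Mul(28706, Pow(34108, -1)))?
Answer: Rational(66800047, 972078) ≈ 68.719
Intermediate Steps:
Function('s')(U, E) = Add(-28, E) (Function('s')(U, E) = Add(Mul(Mul(U, Pow(U, -1)), E), -28) = Add(Mul(1, E), -28) = Add(E, -28) = Add(-28, E))
Function('z')(B, g) = Mul(-4, B, Pow(Add(3, g), -1), Add(B, g)) (Function('z')(B, g) = Mul(Mul(-4, B), Mul(Add(B, g), Pow(Add(3, g), -1))) = Mul(Mul(-4, B), Mul(Pow(Add(3, g), -1), Add(B, g))) = Mul(-4, B, Pow(Add(3, g), -1), Add(B, g)))
Add(Mul(Function('z')(-159, -60), Pow(Function('s')(12, 64), -1)), Mul(28706, Pow(34108, -1))) = Add(Mul(Mul(-4, -159, Pow(Add(3, -60), -1), Add(-159, -60)), Pow(Add(-28, 64), -1)), Mul(28706, Pow(34108, -1))) = Add(Mul(Mul(-4, -159, Pow(-57, -1), -219), Pow(36, -1)), Mul(28706, Rational(1, 34108))) = Add(Mul(Mul(-4, -159, Rational(-1, 57), -219), Rational(1, 36)), Rational(14353, 17054)) = Add(Mul(Rational(46428, 19), Rational(1, 36)), Rational(14353, 17054)) = Add(Rational(3869, 57), Rational(14353, 17054)) = Rational(66800047, 972078)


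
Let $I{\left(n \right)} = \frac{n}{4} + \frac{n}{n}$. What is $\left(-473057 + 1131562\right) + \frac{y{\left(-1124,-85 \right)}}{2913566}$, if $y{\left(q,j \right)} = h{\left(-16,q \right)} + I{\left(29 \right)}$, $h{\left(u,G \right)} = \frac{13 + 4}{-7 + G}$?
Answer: $\frac{8679736351464175}{13180972584} \approx 6.5851 \cdot 10^{5}$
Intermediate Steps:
$I{\left(n \right)} = 1 + \frac{n}{4}$ ($I{\left(n \right)} = n \frac{1}{4} + 1 = \frac{n}{4} + 1 = 1 + \frac{n}{4}$)
$h{\left(u,G \right)} = \frac{17}{-7 + G}$
$y{\left(q,j \right)} = \frac{33}{4} + \frac{17}{-7 + q}$ ($y{\left(q,j \right)} = \frac{17}{-7 + q} + \left(1 + \frac{1}{4} \cdot 29\right) = \frac{17}{-7 + q} + \left(1 + \frac{29}{4}\right) = \frac{17}{-7 + q} + \frac{33}{4} = \frac{33}{4} + \frac{17}{-7 + q}$)
$\left(-473057 + 1131562\right) + \frac{y{\left(-1124,-85 \right)}}{2913566} = \left(-473057 + 1131562\right) + \frac{\frac{1}{4} \frac{1}{-7 - 1124} \left(-163 + 33 \left(-1124\right)\right)}{2913566} = 658505 + \frac{-163 - 37092}{4 \left(-1131\right)} \frac{1}{2913566} = 658505 + \frac{1}{4} \left(- \frac{1}{1131}\right) \left(-37255\right) \frac{1}{2913566} = 658505 + \frac{37255}{4524} \cdot \frac{1}{2913566} = 658505 + \frac{37255}{13180972584} = \frac{8679736351464175}{13180972584}$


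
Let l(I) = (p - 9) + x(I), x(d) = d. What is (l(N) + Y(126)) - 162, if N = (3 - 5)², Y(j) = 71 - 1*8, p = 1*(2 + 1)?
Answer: -101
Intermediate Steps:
p = 3 (p = 1*3 = 3)
Y(j) = 63 (Y(j) = 71 - 8 = 63)
N = 4 (N = (-2)² = 4)
l(I) = -6 + I (l(I) = (3 - 9) + I = -6 + I)
(l(N) + Y(126)) - 162 = ((-6 + 4) + 63) - 162 = (-2 + 63) - 162 = 61 - 162 = -101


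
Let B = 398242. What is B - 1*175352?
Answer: 222890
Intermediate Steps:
B - 1*175352 = 398242 - 1*175352 = 398242 - 175352 = 222890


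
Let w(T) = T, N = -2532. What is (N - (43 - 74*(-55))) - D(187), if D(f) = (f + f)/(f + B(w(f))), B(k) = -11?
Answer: -53177/8 ≈ -6647.1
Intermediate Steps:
D(f) = 2*f/(-11 + f) (D(f) = (f + f)/(f - 11) = (2*f)/(-11 + f) = 2*f/(-11 + f))
(N - (43 - 74*(-55))) - D(187) = (-2532 - (43 - 74*(-55))) - 2*187/(-11 + 187) = (-2532 - (43 + 4070)) - 2*187/176 = (-2532 - 1*4113) - 2*187/176 = (-2532 - 4113) - 1*17/8 = -6645 - 17/8 = -53177/8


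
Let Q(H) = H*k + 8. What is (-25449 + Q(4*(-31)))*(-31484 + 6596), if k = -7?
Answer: 611572824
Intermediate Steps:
Q(H) = 8 - 7*H (Q(H) = H*(-7) + 8 = -7*H + 8 = 8 - 7*H)
(-25449 + Q(4*(-31)))*(-31484 + 6596) = (-25449 + (8 - 28*(-31)))*(-31484 + 6596) = (-25449 + (8 - 7*(-124)))*(-24888) = (-25449 + (8 + 868))*(-24888) = (-25449 + 876)*(-24888) = -24573*(-24888) = 611572824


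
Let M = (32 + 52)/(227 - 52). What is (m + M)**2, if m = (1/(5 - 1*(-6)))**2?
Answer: 2181529/9150625 ≈ 0.23840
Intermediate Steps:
M = 12/25 (M = 84/175 = 84*(1/175) = 12/25 ≈ 0.48000)
m = 1/121 (m = (1/(5 + 6))**2 = (1/11)**2 = 1/121 ≈ 0.0082645)
(m + M)**2 = (1/121 + 12/25)**2 = (1477/3025)**2 = 2181529/9150625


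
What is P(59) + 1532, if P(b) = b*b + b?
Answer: 5072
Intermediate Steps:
P(b) = b + b² (P(b) = b² + b = b + b²)
P(59) + 1532 = 59*(1 + 59) + 1532 = 59*60 + 1532 = 3540 + 1532 = 5072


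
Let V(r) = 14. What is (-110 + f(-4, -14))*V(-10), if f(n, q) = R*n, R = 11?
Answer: -2156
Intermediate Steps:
f(n, q) = 11*n
(-110 + f(-4, -14))*V(-10) = (-110 + 11*(-4))*14 = (-110 - 44)*14 = -154*14 = -2156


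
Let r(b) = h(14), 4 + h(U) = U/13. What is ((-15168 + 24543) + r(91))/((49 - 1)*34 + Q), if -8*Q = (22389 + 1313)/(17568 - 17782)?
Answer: 104292472/18314959 ≈ 5.6944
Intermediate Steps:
Q = 11851/856 (Q = -(22389 + 1313)/(8*(17568 - 17782)) = -11851/(4*(-214)) = -11851*(-1)/(4*214) = -⅛*(-11851/107) = 11851/856 ≈ 13.845)
h(U) = -4 + U/13
r(b) = -38/13 (r(b) = -4 + (1/13)*14 = -4 + 14/13 = -38/13)
((-15168 + 24543) + r(91))/((49 - 1)*34 + Q) = ((-15168 + 24543) - 38/13)/((49 - 1)*34 + 11851/856) = (9375 - 38/13)/(48*34 + 11851/856) = 121837/(13*(1632 + 11851/856)) = 121837/(13*(1408843/856)) = (121837/13)*(856/1408843) = 104292472/18314959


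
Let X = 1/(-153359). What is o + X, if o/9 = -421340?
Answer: -581546529541/153359 ≈ -3.7921e+6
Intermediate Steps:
X = -1/153359 ≈ -6.5206e-6
o = -3792060 (o = 9*(-421340) = -3792060)
o + X = -3792060 - 1/153359 = -581546529541/153359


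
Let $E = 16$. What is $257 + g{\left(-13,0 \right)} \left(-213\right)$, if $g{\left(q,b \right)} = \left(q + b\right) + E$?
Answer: $-382$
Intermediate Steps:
$g{\left(q,b \right)} = 16 + b + q$ ($g{\left(q,b \right)} = \left(q + b\right) + 16 = \left(b + q\right) + 16 = 16 + b + q$)
$257 + g{\left(-13,0 \right)} \left(-213\right) = 257 + \left(16 + 0 - 13\right) \left(-213\right) = 257 + 3 \left(-213\right) = 257 - 639 = -382$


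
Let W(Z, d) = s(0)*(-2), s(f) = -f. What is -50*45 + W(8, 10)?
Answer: -2250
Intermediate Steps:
W(Z, d) = 0 (W(Z, d) = -1*0*(-2) = 0*(-2) = 0)
-50*45 + W(8, 10) = -50*45 + 0 = -2250 + 0 = -2250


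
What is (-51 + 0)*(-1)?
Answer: 51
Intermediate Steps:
(-51 + 0)*(-1) = -51*(-1) = 51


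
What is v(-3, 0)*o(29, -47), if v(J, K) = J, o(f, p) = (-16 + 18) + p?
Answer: 135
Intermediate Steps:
o(f, p) = 2 + p
v(-3, 0)*o(29, -47) = -3*(2 - 47) = -3*(-45) = 135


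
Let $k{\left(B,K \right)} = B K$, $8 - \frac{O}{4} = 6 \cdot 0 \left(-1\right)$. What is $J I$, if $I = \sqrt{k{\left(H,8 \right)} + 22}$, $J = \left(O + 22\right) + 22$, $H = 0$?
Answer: $76 \sqrt{22} \approx 356.47$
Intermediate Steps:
$O = 32$ ($O = 32 - 4 \cdot 6 \cdot 0 \left(-1\right) = 32 - 4 \cdot 0 \left(-1\right) = 32 - 0 = 32 + 0 = 32$)
$J = 76$ ($J = \left(32 + 22\right) + 22 = 54 + 22 = 76$)
$I = \sqrt{22}$ ($I = \sqrt{0 \cdot 8 + 22} = \sqrt{0 + 22} = \sqrt{22} \approx 4.6904$)
$J I = 76 \sqrt{22}$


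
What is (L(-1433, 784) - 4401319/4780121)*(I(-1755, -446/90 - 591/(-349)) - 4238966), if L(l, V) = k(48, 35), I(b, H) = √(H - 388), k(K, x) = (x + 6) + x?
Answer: -1521313508415182/4780121 + 717775754*I*√2680656785/25023933435 ≈ -3.1826e+8 + 1485.1*I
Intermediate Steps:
k(K, x) = 6 + 2*x (k(K, x) = (6 + x) + x = 6 + 2*x)
I(b, H) = √(-388 + H)
L(l, V) = 76 (L(l, V) = 6 + 2*35 = 6 + 70 = 76)
(L(-1433, 784) - 4401319/4780121)*(I(-1755, -446/90 - 591/(-349)) - 4238966) = (76 - 4401319/4780121)*(√(-388 + (-446/90 - 591/(-349))) - 4238966) = (76 - 4401319*1/4780121)*(√(-388 + (-446*1/90 - 591*(-1/349))) - 4238966) = (76 - 4401319/4780121)*(√(-388 + (-223/45 + 591/349)) - 4238966) = 358887877*(√(-388 - 51232/15705) - 4238966)/4780121 = 358887877*(√(-6144772/15705) - 4238966)/4780121 = 358887877*(2*I*√2680656785/5235 - 4238966)/4780121 = 358887877*(-4238966 + 2*I*√2680656785/5235)/4780121 = -1521313508415182/4780121 + 717775754*I*√2680656785/25023933435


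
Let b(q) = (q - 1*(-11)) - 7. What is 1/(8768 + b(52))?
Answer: 1/8824 ≈ 0.00011333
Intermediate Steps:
b(q) = 4 + q (b(q) = (q + 11) - 7 = (11 + q) - 7 = 4 + q)
1/(8768 + b(52)) = 1/(8768 + (4 + 52)) = 1/(8768 + 56) = 1/8824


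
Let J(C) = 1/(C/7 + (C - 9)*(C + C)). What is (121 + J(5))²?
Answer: 1106759824/75625 ≈ 14635.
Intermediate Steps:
J(C) = 1/(C/7 + 2*C*(-9 + C)) (J(C) = 1/(C*(⅐) + (-9 + C)*(2*C)) = 1/(C/7 + 2*C*(-9 + C)))
(121 + J(5))² = (121 + 7/(5*(-125 + 14*5)))² = (121 + 7*(⅕)/(-125 + 70))² = (121 + 7*(⅕)/(-55))² = (121 + 7*(⅕)*(-1/55))² = (121 - 7/275)² = (33268/275)² = 1106759824/75625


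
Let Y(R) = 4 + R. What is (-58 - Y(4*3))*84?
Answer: -6216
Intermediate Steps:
(-58 - Y(4*3))*84 = (-58 - (4 + 4*3))*84 = (-58 - (4 + 12))*84 = (-58 - 1*16)*84 = (-58 - 16)*84 = -74*84 = -6216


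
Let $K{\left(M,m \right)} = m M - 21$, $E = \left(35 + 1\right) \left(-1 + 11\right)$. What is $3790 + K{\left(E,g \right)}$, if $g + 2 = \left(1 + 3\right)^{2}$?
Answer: $8809$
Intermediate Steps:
$E = 360$ ($E = 36 \cdot 10 = 360$)
$g = 14$ ($g = -2 + \left(1 + 3\right)^{2} = -2 + 4^{2} = -2 + 16 = 14$)
$K{\left(M,m \right)} = -21 + M m$ ($K{\left(M,m \right)} = M m - 21 = -21 + M m$)
$3790 + K{\left(E,g \right)} = 3790 + \left(-21 + 360 \cdot 14\right) = 3790 + \left(-21 + 5040\right) = 3790 + 5019 = 8809$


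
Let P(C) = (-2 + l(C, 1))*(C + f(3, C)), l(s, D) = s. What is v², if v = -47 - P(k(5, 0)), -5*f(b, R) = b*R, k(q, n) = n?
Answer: 2209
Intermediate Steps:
f(b, R) = -R*b/5 (f(b, R) = -b*R/5 = -R*b/5)
P(C) = 2*C*(-2 + C)/5 (P(C) = (-2 + C)*(C - ⅕*C*3) = (-2 + C)*(C - 3*C/5) = (-2 + C)*(2*C/5) = 2*C*(-2 + C)/5)
v = -47 (v = -47 - 2*0*(-2 + 0)/5 = -47 - 2*0*(-2)/5 = -47 - 1*0 = -47 + 0 = -47)
v² = (-47)² = 2209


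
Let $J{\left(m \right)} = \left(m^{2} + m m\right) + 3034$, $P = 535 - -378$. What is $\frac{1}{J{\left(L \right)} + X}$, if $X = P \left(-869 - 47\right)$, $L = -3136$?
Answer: $\frac{1}{18835718} \approx 5.3091 \cdot 10^{-8}$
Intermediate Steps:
$P = 913$ ($P = 535 + 378 = 913$)
$J{\left(m \right)} = 3034 + 2 m^{2}$ ($J{\left(m \right)} = \left(m^{2} + m^{2}\right) + 3034 = 2 m^{2} + 3034 = 3034 + 2 m^{2}$)
$X = -836308$ ($X = 913 \left(-869 - 47\right) = 913 \left(-916\right) = -836308$)
$\frac{1}{J{\left(L \right)} + X} = \frac{1}{\left(3034 + 2 \left(-3136\right)^{2}\right) - 836308} = \frac{1}{\left(3034 + 2 \cdot 9834496\right) - 836308} = \frac{1}{\left(3034 + 19668992\right) - 836308} = \frac{1}{19672026 - 836308} = \frac{1}{18835718}$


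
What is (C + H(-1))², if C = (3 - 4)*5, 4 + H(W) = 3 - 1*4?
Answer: 100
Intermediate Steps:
H(W) = -5 (H(W) = -4 + (3 - 1*4) = -4 + (3 - 4) = -4 - 1 = -5)
C = -5 (C = -1*5 = -5)
(C + H(-1))² = (-5 - 5)² = (-10)² = 100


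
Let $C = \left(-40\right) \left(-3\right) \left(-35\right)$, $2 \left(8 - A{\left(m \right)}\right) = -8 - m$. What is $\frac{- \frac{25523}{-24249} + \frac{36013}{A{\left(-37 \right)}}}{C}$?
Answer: $\frac{69849067}{52959816} \approx 1.3189$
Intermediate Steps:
$A{\left(m \right)} = 12 + \frac{m}{2}$ ($A{\left(m \right)} = 8 - \frac{-8 - m}{2} = 8 + \left(4 + \frac{m}{2}\right) = 12 + \frac{m}{2}$)
$C = -4200$ ($C = 120 \left(-35\right) = -4200$)
$\frac{- \frac{25523}{-24249} + \frac{36013}{A{\left(-37 \right)}}}{C} = \frac{- \frac{25523}{-24249} + \frac{36013}{12 + \frac{1}{2} \left(-37\right)}}{-4200} = \left(\left(-25523\right) \left(- \frac{1}{24249}\right) + \frac{36013}{12 - \frac{37}{2}}\right) \left(- \frac{1}{4200}\right) = \left(\frac{25523}{24249} + \frac{36013}{- \frac{13}{2}}\right) \left(- \frac{1}{4200}\right) = \left(\frac{25523}{24249} + 36013 \left(- \frac{2}{13}\right)\right) \left(- \frac{1}{4200}\right) = \left(\frac{25523}{24249} - \frac{72026}{13}\right) \left(- \frac{1}{4200}\right) = \left(- \frac{1746226675}{315237}\right) \left(- \frac{1}{4200}\right) = \frac{69849067}{52959816}$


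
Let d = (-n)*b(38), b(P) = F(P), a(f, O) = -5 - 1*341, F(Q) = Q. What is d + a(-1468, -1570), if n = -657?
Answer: 24620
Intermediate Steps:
a(f, O) = -346 (a(f, O) = -5 - 341 = -346)
b(P) = P
d = 24966 (d = -1*(-657)*38 = 657*38 = 24966)
d + a(-1468, -1570) = 24966 - 346 = 24620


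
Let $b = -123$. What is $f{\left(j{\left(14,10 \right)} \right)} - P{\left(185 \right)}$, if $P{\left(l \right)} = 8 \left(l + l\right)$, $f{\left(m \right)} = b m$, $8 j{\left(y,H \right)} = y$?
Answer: $- \frac{12701}{4} \approx -3175.3$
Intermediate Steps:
$j{\left(y,H \right)} = \frac{y}{8}$
$f{\left(m \right)} = - 123 m$
$P{\left(l \right)} = 16 l$ ($P{\left(l \right)} = 8 \cdot 2 l = 16 l$)
$f{\left(j{\left(14,10 \right)} \right)} - P{\left(185 \right)} = - 123 \cdot \frac{1}{8} \cdot 14 - 16 \cdot 185 = \left(-123\right) \frac{7}{4} - 2960 = - \frac{861}{4} - 2960 = - \frac{12701}{4}$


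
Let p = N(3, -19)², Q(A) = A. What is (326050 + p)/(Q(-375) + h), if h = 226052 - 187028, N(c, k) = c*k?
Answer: 329299/38649 ≈ 8.5202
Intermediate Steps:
p = 3249 (p = (3*(-19))² = (-57)² = 3249)
h = 39024
(326050 + p)/(Q(-375) + h) = (326050 + 3249)/(-375 + 39024) = 329299/38649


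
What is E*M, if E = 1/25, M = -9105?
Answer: -1821/5 ≈ -364.20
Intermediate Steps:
E = 1/25 ≈ 0.040000
E*M = (1/25)*(-9105) = -1821/5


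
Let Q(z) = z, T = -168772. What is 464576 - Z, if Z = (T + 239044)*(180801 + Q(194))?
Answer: -12718416064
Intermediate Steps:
Z = 12718880640 (Z = (-168772 + 239044)*(180801 + 194) = 70272*180995 = 12718880640)
464576 - Z = 464576 - 1*12718880640 = 464576 - 12718880640 = -12718416064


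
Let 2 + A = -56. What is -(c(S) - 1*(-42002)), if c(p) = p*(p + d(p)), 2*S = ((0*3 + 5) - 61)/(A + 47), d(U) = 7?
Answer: -5085182/121 ≈ -42026.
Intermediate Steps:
A = -58 (A = -2 - 56 = -58)
S = 28/11 (S = (((0*3 + 5) - 61)/(-58 + 47))/2 = (((0 + 5) - 61)/(-11))/2 = ((5 - 61)*(-1/11))/2 = (-56*(-1/11))/2 = (½)*(56/11) = 28/11 ≈ 2.5455)
c(p) = p*(7 + p) (c(p) = p*(p + 7) = p*(7 + p))
-(c(S) - 1*(-42002)) = -(28*(7 + 28/11)/11 - 1*(-42002)) = -((28/11)*(105/11) + 42002) = -(2940/121 + 42002) = -1*5085182/121 = -5085182/121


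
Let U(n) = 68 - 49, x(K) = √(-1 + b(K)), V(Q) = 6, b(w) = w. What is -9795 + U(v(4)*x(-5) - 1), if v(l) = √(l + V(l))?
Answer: -9776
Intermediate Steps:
x(K) = √(-1 + K)
v(l) = √(6 + l) (v(l) = √(l + 6) = √(6 + l))
U(n) = 19
-9795 + U(v(4)*x(-5) - 1) = -9795 + 19 = -9776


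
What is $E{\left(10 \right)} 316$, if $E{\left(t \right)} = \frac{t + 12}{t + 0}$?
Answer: $\frac{3476}{5} \approx 695.2$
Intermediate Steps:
$E{\left(t \right)} = \frac{12 + t}{t}$
$E{\left(10 \right)} 316 = \frac{12 + 10}{10} \cdot 316 = \frac{1}{10} \cdot 22 \cdot 316 = \frac{11}{5} \cdot 316 = \frac{3476}{5}$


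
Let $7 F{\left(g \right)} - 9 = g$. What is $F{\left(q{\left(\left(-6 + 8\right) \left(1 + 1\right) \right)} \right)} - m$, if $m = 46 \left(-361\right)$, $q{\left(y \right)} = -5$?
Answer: $\frac{116246}{7} \approx 16607.0$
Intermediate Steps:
$m = -16606$
$F{\left(g \right)} = \frac{9}{7} + \frac{g}{7}$
$F{\left(q{\left(\left(-6 + 8\right) \left(1 + 1\right) \right)} \right)} - m = \left(\frac{9}{7} + \frac{1}{7} \left(-5\right)\right) - -16606 = \left(\frac{9}{7} - \frac{5}{7}\right) + 16606 = \frac{4}{7} + 16606 = \frac{116246}{7}$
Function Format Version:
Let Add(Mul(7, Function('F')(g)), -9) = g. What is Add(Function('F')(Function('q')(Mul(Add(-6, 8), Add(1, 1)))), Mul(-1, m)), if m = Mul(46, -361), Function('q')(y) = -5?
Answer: Rational(116246, 7) ≈ 16607.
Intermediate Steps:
m = -16606
Function('F')(g) = Add(Rational(9, 7), Mul(Rational(1, 7), g))
Add(Function('F')(Function('q')(Mul(Add(-6, 8), Add(1, 1)))), Mul(-1, m)) = Add(Add(Rational(9, 7), Mul(Rational(1, 7), -5)), Mul(-1, -16606)) = Add(Add(Rational(9, 7), Rational(-5, 7)), 16606) = Add(Rational(4, 7), 16606) = Rational(116246, 7)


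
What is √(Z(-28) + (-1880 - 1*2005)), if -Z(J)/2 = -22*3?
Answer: 3*I*√417 ≈ 61.262*I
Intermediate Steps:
Z(J) = 132 (Z(J) = -(-44)*3 = -2*(-66) = 132)
√(Z(-28) + (-1880 - 1*2005)) = √(132 + (-1880 - 1*2005)) = √(132 + (-1880 - 2005)) = √(132 - 3885) = √(-3753) = 3*I*√417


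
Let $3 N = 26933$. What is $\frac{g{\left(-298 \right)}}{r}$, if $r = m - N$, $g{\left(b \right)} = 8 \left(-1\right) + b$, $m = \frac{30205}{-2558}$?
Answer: $\frac{2348244}{68985229} \approx 0.03404$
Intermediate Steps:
$m = - \frac{30205}{2558}$ ($m = 30205 \left(- \frac{1}{2558}\right) = - \frac{30205}{2558} \approx -11.808$)
$g{\left(b \right)} = -8 + b$
$N = \frac{26933}{3}$ ($N = \frac{1}{3} \cdot 26933 = \frac{26933}{3} \approx 8977.7$)
$r = - \frac{68985229}{7674}$ ($r = - \frac{30205}{2558} - \frac{26933}{3} = - \frac{68985229}{7674} \approx -8989.5$)
$\frac{g{\left(-298 \right)}}{r} = \frac{-8 - 298}{- \frac{68985229}{7674}} = \left(-306\right) \left(- \frac{7674}{68985229}\right) = \frac{2348244}{68985229}$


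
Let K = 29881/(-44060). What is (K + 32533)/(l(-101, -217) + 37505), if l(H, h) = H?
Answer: 1433374099/1648020240 ≈ 0.86975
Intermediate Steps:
K = -29881/44060 (K = 29881*(-1/44060) = -29881/44060 ≈ -0.67819)
(K + 32533)/(l(-101, -217) + 37505) = (-29881/44060 + 32533)/(-101 + 37505) = (1433374099/44060)/37404 = (1433374099/44060)*(1/37404) = 1433374099/1648020240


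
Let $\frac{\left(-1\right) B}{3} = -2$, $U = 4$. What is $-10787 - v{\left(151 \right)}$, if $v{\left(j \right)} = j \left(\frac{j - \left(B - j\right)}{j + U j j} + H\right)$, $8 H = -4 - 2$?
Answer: $- \frac{25831659}{2420} \approx -10674.0$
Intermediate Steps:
$H = - \frac{3}{4}$ ($H = \frac{-4 - 2}{8} = \frac{1}{8} \left(-6\right) = - \frac{3}{4} \approx -0.75$)
$B = 6$ ($B = \left(-3\right) \left(-2\right) = 6$)
$v{\left(j \right)} = j \left(- \frac{3}{4} + \frac{-6 + 2 j}{j + 4 j^{2}}\right)$ ($v{\left(j \right)} = j \left(\frac{j + \left(j - 6\right)}{j + 4 j j} - \frac{3}{4}\right) = j \left(\frac{j + \left(j - 6\right)}{j + 4 j^{2}} - \frac{3}{4}\right) = j \left(\frac{j + \left(-6 + j\right)}{j + 4 j^{2}} - \frac{3}{4}\right) = j \left(\frac{-6 + 2 j}{j + 4 j^{2}} - \frac{3}{4}\right) = j \left(- \frac{3}{4} + \frac{-6 + 2 j}{j + 4 j^{2}}\right)$)
$-10787 - v{\left(151 \right)} = -10787 - \frac{-24 - 12 \cdot 151^{2} + 5 \cdot 151}{4 \left(1 + 4 \cdot 151\right)} = -10787 - \frac{-24 - 273612 + 755}{4 \left(1 + 604\right)} = -10787 - \frac{-24 - 273612 + 755}{4 \cdot 605} = -10787 - \frac{1}{4} \cdot \frac{1}{605} \left(-272881\right) = -10787 - - \frac{272881}{2420} = -10787 + \frac{272881}{2420} = - \frac{25831659}{2420}$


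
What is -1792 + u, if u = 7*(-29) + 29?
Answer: -1966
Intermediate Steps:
u = -174 (u = -203 + 29 = -174)
-1792 + u = -1792 - 174 = -1966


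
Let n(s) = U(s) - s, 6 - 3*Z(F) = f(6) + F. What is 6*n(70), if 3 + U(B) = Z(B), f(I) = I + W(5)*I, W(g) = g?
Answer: -638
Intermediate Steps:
f(I) = 6*I (f(I) = I + 5*I = 6*I)
Z(F) = -10 - F/3 (Z(F) = 2 - (6*6 + F)/3 = 2 - (36 + F)/3 = 2 + (-12 - F/3) = -10 - F/3)
U(B) = -13 - B/3 (U(B) = -3 + (-10 - B/3) = -13 - B/3)
n(s) = -13 - 4*s/3 (n(s) = (-13 - s/3) - s = -13 - 4*s/3)
6*n(70) = 6*(-13 - 4/3*70) = 6*(-13 - 280/3) = 6*(-319/3) = -638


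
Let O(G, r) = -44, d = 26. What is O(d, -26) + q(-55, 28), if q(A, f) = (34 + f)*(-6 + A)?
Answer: -3826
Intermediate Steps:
q(A, f) = (-6 + A)*(34 + f)
O(d, -26) + q(-55, 28) = -44 + (-204 - 6*28 + 34*(-55) - 55*28) = -44 + (-204 - 168 - 1870 - 1540) = -44 - 3782 = -3826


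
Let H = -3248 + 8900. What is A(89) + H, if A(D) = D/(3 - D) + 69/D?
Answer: 43258421/7654 ≈ 5651.7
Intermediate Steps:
A(D) = 69/D + D/(3 - D)
H = 5652
A(89) + H = (-207 - 1*89² + 69*89)/(89*(-3 + 89)) + 5652 = (1/89)*(-207 - 1*7921 + 6141)/86 + 5652 = (1/89)*(1/86)*(-207 - 7921 + 6141) + 5652 = (1/89)*(1/86)*(-1987) + 5652 = -1987/7654 + 5652 = 43258421/7654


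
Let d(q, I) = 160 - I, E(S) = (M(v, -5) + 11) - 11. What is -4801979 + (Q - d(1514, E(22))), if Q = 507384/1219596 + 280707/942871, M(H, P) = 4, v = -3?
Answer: -460173201886646152/95826808343 ≈ -4.8021e+6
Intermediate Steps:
E(S) = 4 (E(S) = (4 + 11) - 11 = 15 - 11 = 4)
Q = 68395566153/95826808343 (Q = 507384*(1/1219596) + 280707*(1/942871) = 42282/101633 + 280707/942871 = 68395566153/95826808343 ≈ 0.71374)
-4801979 + (Q - d(1514, E(22))) = -4801979 + (68395566153/95826808343 - (160 - 1*4)) = -4801979 + (68395566153/95826808343 - (160 - 4)) = -4801979 + (68395566153/95826808343 - 1*156) = -4801979 + (68395566153/95826808343 - 156) = -4801979 - 14880586535355/95826808343 = -460173201886646152/95826808343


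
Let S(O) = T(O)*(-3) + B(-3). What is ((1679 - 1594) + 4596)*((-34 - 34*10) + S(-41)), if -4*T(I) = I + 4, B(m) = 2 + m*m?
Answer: -7316403/4 ≈ -1.8291e+6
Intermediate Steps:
B(m) = 2 + m²
T(I) = -1 - I/4 (T(I) = -(I + 4)/4 = -(4 + I)/4 = -1 - I/4)
S(O) = 14 + 3*O/4 (S(O) = (-1 - O/4)*(-3) + (2 + (-3)²) = (3 + 3*O/4) + (2 + 9) = (3 + 3*O/4) + 11 = 14 + 3*O/4)
((1679 - 1594) + 4596)*((-34 - 34*10) + S(-41)) = ((1679 - 1594) + 4596)*((-34 - 34*10) + (14 + (¾)*(-41))) = (85 + 4596)*((-34 - 340) + (14 - 123/4)) = 4681*(-374 - 67/4) = 4681*(-1563/4) = -7316403/4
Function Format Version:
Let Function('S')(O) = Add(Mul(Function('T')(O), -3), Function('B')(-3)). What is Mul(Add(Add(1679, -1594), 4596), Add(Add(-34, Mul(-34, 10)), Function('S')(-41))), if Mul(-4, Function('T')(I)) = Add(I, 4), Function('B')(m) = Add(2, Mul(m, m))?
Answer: Rational(-7316403, 4) ≈ -1.8291e+6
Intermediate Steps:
Function('B')(m) = Add(2, Pow(m, 2))
Function('T')(I) = Add(-1, Mul(Rational(-1, 4), I)) (Function('T')(I) = Mul(Rational(-1, 4), Add(I, 4)) = Mul(Rational(-1, 4), Add(4, I)) = Add(-1, Mul(Rational(-1, 4), I)))
Function('S')(O) = Add(14, Mul(Rational(3, 4), O)) (Function('S')(O) = Add(Mul(Add(-1, Mul(Rational(-1, 4), O)), -3), Add(2, Pow(-3, 2))) = Add(Add(3, Mul(Rational(3, 4), O)), Add(2, 9)) = Add(Add(3, Mul(Rational(3, 4), O)), 11) = Add(14, Mul(Rational(3, 4), O)))
Mul(Add(Add(1679, -1594), 4596), Add(Add(-34, Mul(-34, 10)), Function('S')(-41))) = Mul(Add(Add(1679, -1594), 4596), Add(Add(-34, Mul(-34, 10)), Add(14, Mul(Rational(3, 4), -41)))) = Mul(Add(85, 4596), Add(Add(-34, -340), Add(14, Rational(-123, 4)))) = Mul(4681, Add(-374, Rational(-67, 4))) = Mul(4681, Rational(-1563, 4)) = Rational(-7316403, 4)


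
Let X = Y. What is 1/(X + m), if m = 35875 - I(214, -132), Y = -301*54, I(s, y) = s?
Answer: 1/19407 ≈ 5.1528e-5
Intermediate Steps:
Y = -16254
X = -16254
m = 35661 (m = 35875 - 1*214 = 35875 - 214 = 35661)
1/(X + m) = 1/(-16254 + 35661) = 1/19407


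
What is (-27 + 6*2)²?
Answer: 225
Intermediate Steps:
(-27 + 6*2)² = (-27 + 12)² = (-15)² = 225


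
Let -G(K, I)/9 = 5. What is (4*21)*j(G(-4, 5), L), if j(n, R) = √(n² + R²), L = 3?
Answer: 252*√226 ≈ 3788.4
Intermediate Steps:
G(K, I) = -45 (G(K, I) = -9*5 = -45)
j(n, R) = √(R² + n²)
(4*21)*j(G(-4, 5), L) = (4*21)*√(3² + (-45)²) = 84*√(9 + 2025) = 84*√2034 = 84*(3*√226) = 252*√226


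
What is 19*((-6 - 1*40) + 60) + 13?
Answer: 279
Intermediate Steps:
19*((-6 - 1*40) + 60) + 13 = 19*((-6 - 40) + 60) + 13 = 19*(-46 + 60) + 13 = 19*14 + 13 = 266 + 13 = 279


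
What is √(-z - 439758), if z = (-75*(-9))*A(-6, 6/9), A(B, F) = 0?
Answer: 3*I*√48862 ≈ 663.14*I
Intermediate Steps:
z = 0 (z = -75*(-9)*0 = 675*0 = 0)
√(-z - 439758) = √(-1*0 - 439758) = √(0 - 439758) = √(-439758) = 3*I*√48862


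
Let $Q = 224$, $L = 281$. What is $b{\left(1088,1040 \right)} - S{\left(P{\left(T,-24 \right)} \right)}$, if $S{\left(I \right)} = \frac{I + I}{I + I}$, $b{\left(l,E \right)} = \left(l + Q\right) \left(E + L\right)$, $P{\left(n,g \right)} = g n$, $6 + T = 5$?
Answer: $1733151$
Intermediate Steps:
$T = -1$ ($T = -6 + 5 = -1$)
$b{\left(l,E \right)} = \left(224 + l\right) \left(281 + E\right)$ ($b{\left(l,E \right)} = \left(l + 224\right) \left(E + 281\right) = \left(224 + l\right) \left(281 + E\right)$)
$S{\left(I \right)} = 1$ ($S{\left(I \right)} = \frac{2 I}{2 I} = 2 I \frac{1}{2 I} = 1$)
$b{\left(1088,1040 \right)} - S{\left(P{\left(T,-24 \right)} \right)} = \left(62944 + 224 \cdot 1040 + 281 \cdot 1088 + 1040 \cdot 1088\right) - 1 = \left(62944 + 232960 + 305728 + 1131520\right) - 1 = 1733152 - 1 = 1733151$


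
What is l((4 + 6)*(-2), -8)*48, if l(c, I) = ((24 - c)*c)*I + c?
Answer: 336960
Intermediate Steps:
l(c, I) = c + I*c*(24 - c) (l(c, I) = (c*(24 - c))*I + c = I*c*(24 - c) + c = c + I*c*(24 - c))
l((4 + 6)*(-2), -8)*48 = (((4 + 6)*(-2))*(1 + 24*(-8) - 1*(-8)*(4 + 6)*(-2)))*48 = ((10*(-2))*(1 - 192 - 1*(-8)*10*(-2)))*48 = -20*(1 - 192 - 1*(-8)*(-20))*48 = -20*(1 - 192 - 160)*48 = -20*(-351)*48 = 7020*48 = 336960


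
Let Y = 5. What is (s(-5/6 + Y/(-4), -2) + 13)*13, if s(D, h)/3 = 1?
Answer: 208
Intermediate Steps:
s(D, h) = 3 (s(D, h) = 3*1 = 3)
(s(-5/6 + Y/(-4), -2) + 13)*13 = (3 + 13)*13 = 16*13 = 208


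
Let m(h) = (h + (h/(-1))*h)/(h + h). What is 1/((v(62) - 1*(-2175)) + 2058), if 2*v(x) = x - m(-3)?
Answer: 1/4263 ≈ 0.00023458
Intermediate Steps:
m(h) = (h - h**2)/(2*h) (m(h) = (h + (h*(-1))*h)/((2*h)) = (h + (-h)*h)*(1/(2*h)) = (h - h**2)*(1/(2*h)) = (h - h**2)/(2*h))
v(x) = -1 + x/2 (v(x) = (x - (1/2 - 1/2*(-3)))/2 = (x - (1/2 + 3/2))/2 = (x - 1*2)/2 = (x - 2)/2 = (-2 + x)/2 = -1 + x/2)
1/((v(62) - 1*(-2175)) + 2058) = 1/(((-1 + (1/2)*62) - 1*(-2175)) + 2058) = 1/(((-1 + 31) + 2175) + 2058) = 1/((30 + 2175) + 2058) = 1/(2205 + 2058) = 1/4263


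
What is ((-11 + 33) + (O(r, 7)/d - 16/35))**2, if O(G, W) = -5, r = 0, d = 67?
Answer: 2534417649/5499025 ≈ 460.88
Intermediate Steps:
((-11 + 33) + (O(r, 7)/d - 16/35))**2 = ((-11 + 33) + (-5/67 - 16/35))**2 = (22 + (-5*1/67 - 16*1/35))**2 = (22 + (-5/67 - 16/35))**2 = (22 - 1247/2345)**2 = (50343/2345)**2 = 2534417649/5499025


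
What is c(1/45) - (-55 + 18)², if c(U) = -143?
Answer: -1512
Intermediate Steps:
c(1/45) - (-55 + 18)² = -143 - (-55 + 18)² = -143 - 1*(-37)² = -143 - 1*1369 = -143 - 1369 = -1512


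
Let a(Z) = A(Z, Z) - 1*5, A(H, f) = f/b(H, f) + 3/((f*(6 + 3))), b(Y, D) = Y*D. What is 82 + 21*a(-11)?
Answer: -281/11 ≈ -25.545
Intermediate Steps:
b(Y, D) = D*Y
A(H, f) = 1/H + 1/(3*f) (A(H, f) = f/((f*H)) + 3/((f*(6 + 3))) = f/((H*f)) + 3/((f*9)) = f*(1/(H*f)) + 3/((9*f)) = 1/H + 3*(1/(9*f)) = 1/H + 1/(3*f))
a(Z) = -5 + 4/(3*Z) (a(Z) = (Z + Z/3)/(Z*Z) - 1*5 = (4*Z/3)/(Z*Z) - 5 = 4/(3*Z) - 5 = -5 + 4/(3*Z))
82 + 21*a(-11) = 82 + 21*(-5 + (4/3)/(-11)) = 82 + 21*(-5 + (4/3)*(-1/11)) = 82 + 21*(-5 - 4/33) = 82 + 21*(-169/33) = 82 - 1183/11 = -281/11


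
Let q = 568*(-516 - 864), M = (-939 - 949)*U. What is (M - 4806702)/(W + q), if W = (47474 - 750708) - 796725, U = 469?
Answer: 5692174/2283799 ≈ 2.4924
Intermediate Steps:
W = -1499959 (W = -703234 - 796725 = -1499959)
M = -885472 (M = (-939 - 949)*469 = -1888*469 = -885472)
q = -783840 (q = 568*(-1380) = -783840)
(M - 4806702)/(W + q) = (-885472 - 4806702)/(-1499959 - 783840) = -5692174/(-2283799) = -5692174*(-1/2283799) = 5692174/2283799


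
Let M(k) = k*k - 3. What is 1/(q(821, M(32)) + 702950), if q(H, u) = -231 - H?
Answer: 1/701898 ≈ 1.4247e-6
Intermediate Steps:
M(k) = -3 + k**2 (M(k) = k**2 - 3 = -3 + k**2)
1/(q(821, M(32)) + 702950) = 1/((-231 - 1*821) + 702950) = 1/((-231 - 821) + 702950) = 1/(-1052 + 702950) = 1/701898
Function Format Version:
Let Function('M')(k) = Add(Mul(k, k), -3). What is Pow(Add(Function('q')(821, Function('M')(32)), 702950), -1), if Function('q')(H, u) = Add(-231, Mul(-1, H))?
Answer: Rational(1, 701898) ≈ 1.4247e-6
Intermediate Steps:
Function('M')(k) = Add(-3, Pow(k, 2)) (Function('M')(k) = Add(Pow(k, 2), -3) = Add(-3, Pow(k, 2)))
Pow(Add(Function('q')(821, Function('M')(32)), 702950), -1) = Pow(Add(Add(-231, Mul(-1, 821)), 702950), -1) = Pow(Add(Add(-231, -821), 702950), -1) = Pow(Add(-1052, 702950), -1) = Pow(701898, -1) = Rational(1, 701898)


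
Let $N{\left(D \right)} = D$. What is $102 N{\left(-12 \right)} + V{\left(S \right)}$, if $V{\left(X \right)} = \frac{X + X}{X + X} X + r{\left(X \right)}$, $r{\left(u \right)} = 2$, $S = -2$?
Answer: $-1224$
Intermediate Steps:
$V{\left(X \right)} = 2 + X$ ($V{\left(X \right)} = \frac{X + X}{X + X} X + 2 = \frac{2 X}{2 X} X + 2 = 2 X \frac{1}{2 X} X + 2 = 1 X + 2 = X + 2 = 2 + X$)
$102 N{\left(-12 \right)} + V{\left(S \right)} = 102 \left(-12\right) + \left(2 - 2\right) = -1224 + 0 = -1224$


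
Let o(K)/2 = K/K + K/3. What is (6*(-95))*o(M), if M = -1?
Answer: -760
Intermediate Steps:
o(K) = 2 + 2*K/3 (o(K) = 2*(K/K + K/3) = 2*(1 + K*(1/3)) = 2*(1 + K/3) = 2 + 2*K/3)
(6*(-95))*o(M) = (6*(-95))*(2 + (2/3)*(-1)) = -570*(2 - 2/3) = -570*4/3 = -760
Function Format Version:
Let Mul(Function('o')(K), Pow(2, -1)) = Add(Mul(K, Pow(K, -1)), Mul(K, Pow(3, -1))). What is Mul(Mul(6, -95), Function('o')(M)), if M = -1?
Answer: -760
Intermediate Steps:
Function('o')(K) = Add(2, Mul(Rational(2, 3), K)) (Function('o')(K) = Mul(2, Add(Mul(K, Pow(K, -1)), Mul(K, Pow(3, -1)))) = Mul(2, Add(1, Mul(K, Rational(1, 3)))) = Mul(2, Add(1, Mul(Rational(1, 3), K))) = Add(2, Mul(Rational(2, 3), K)))
Mul(Mul(6, -95), Function('o')(M)) = Mul(Mul(6, -95), Add(2, Mul(Rational(2, 3), -1))) = Mul(-570, Add(2, Rational(-2, 3))) = Mul(-570, Rational(4, 3)) = -760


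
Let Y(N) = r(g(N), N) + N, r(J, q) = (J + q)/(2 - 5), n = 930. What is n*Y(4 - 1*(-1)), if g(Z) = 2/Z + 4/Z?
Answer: 2728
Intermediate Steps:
g(Z) = 6/Z
r(J, q) = -J/3 - q/3 (r(J, q) = (J + q)/(-3) = (J + q)*(-⅓) = -J/3 - q/3)
Y(N) = -2/N + 2*N/3 (Y(N) = (-2/N - N/3) + N = -2/N + 2*N/3)
n*Y(4 - 1*(-1)) = 930*(-2/(4 - 1*(-1)) + 2*(4 - 1*(-1))/3) = 930*(-2/(4 + 1) + 2*(4 + 1)/3) = 930*(-2/5 + (⅔)*5) = 930*(-2*⅕ + 10/3) = 930*(-⅖ + 10/3) = 930*(44/15) = 2728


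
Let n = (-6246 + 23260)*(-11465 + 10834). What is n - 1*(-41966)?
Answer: -10693868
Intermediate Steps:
n = -10735834 (n = 17014*(-631) = -10735834)
n - 1*(-41966) = -10735834 - 1*(-41966) = -10735834 + 41966 = -10693868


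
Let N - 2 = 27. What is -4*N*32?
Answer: -3712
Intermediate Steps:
N = 29 (N = 2 + 27 = 29)
-4*N*32 = -4*29*32 = -116*32 = -3712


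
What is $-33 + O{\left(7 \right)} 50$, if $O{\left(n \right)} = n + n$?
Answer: $667$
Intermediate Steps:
$O{\left(n \right)} = 2 n$
$-33 + O{\left(7 \right)} 50 = -33 + 2 \cdot 7 \cdot 50 = -33 + 14 \cdot 50 = -33 + 700 = 667$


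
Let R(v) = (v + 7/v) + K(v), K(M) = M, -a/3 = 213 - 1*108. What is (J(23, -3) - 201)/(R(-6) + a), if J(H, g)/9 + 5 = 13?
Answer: 774/1969 ≈ 0.39309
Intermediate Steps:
J(H, g) = 72 (J(H, g) = -45 + 9*13 = -45 + 117 = 72)
a = -315 (a = -3*(213 - 1*108) = -3*(213 - 108) = -3*105 = -315)
R(v) = 2*v + 7/v (R(v) = (v + 7/v) + v = 2*v + 7/v)
(J(23, -3) - 201)/(R(-6) + a) = (72 - 201)/((2*(-6) + 7/(-6)) - 315) = -129/((-12 + 7*(-⅙)) - 315) = -129/((-12 - 7/6) - 315) = -129/(-79/6 - 315) = -129/(-1969/6) = -129*(-6/1969) = 774/1969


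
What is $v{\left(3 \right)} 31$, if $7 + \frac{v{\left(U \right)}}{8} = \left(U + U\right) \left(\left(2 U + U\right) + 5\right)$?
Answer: $19096$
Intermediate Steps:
$v{\left(U \right)} = -56 + 16 U \left(5 + 3 U\right)$ ($v{\left(U \right)} = -56 + 8 \left(U + U\right) \left(\left(2 U + U\right) + 5\right) = -56 + 8 \cdot 2 U \left(3 U + 5\right) = -56 + 8 \cdot 2 U \left(5 + 3 U\right) = -56 + 16 U \left(5 + 3 U\right)$)
$v{\left(3 \right)} 31 = \left(-56 + 48 \cdot 3^{2} + 80 \cdot 3\right) 31 = \left(-56 + 48 \cdot 9 + 240\right) 31 = \left(-56 + 432 + 240\right) 31 = 616 \cdot 31 = 19096$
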